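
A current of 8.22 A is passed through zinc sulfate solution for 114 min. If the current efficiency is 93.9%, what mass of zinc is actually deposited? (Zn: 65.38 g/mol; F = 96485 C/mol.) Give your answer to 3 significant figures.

17.9 g

Q = 8.22 × 6840 = 56220 C
n(e⁻) = 56220 / 96485 = 0.5827 mol
Zn²⁺ + 2e⁻ → Zn, so theoretical m(Zn) = 0.2914 × 65.38 = 19.05 g
Actual mass = 93.9% × 19.05 = 17.9 g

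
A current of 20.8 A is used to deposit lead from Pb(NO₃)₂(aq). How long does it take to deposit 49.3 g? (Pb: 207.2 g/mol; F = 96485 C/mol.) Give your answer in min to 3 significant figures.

n(Pb) = 49.3 / 207.2 = 0.2379 mol
Pb²⁺ + 2e⁻ → Pb, so n(e⁻) = 2 × 0.2379 = 0.4758 mol
Q = 0.4758 × 96485 = 45910 C
t = Q / I = 45910 / 20.8 = 2207 s = 36.8 min

36.8 min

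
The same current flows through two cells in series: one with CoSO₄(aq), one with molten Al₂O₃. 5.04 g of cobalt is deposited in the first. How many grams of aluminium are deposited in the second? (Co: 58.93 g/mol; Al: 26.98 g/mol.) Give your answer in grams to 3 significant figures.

1.54 g

n(Co) = 5.04 / 58.93 = 0.08553 mol
Co²⁺ + 2e⁻ → Co, so n(e⁻) = 2 × 0.08553 = 0.1711 mol
Since the cells are in series, n(e⁻) in the Al cell is also 0.1711 mol.
Al³⁺ + 3e⁻ → Al, so n(Al) = 0.1711 / 3 = 0.05703 mol
m(Al) = 0.05703 × 26.98 = 1.54 g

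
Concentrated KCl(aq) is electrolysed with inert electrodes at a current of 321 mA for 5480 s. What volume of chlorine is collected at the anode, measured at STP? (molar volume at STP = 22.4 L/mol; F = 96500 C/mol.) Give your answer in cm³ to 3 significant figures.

204 cm³

Q = It = 0.321 × 5480 = 1759 C
n(e⁻) = 1759 / 96500 = 0.01823 mol
2Cl⁻ → Cl₂ + 2e⁻, so n(Cl₂) = 0.01823 / 2 = 0.009115 mol
V = 0.009115 × 22.4 = 0.2042 L
= 204 cm³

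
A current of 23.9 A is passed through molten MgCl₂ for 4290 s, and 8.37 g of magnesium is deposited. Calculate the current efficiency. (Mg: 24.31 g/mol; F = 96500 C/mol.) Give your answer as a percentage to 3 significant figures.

Q = 23.9 × 4290 = 1.025×10^5 C
n(e⁻) = 1.025×10^5 / 96500 = 1.062 mol
Mg²⁺ + 2e⁻ → Mg, so theoretical n(Mg) = 0.5310 mol → 12.91 g
Efficiency = 8.37 / 12.91 = 0.6483 = 64.8%

64.8%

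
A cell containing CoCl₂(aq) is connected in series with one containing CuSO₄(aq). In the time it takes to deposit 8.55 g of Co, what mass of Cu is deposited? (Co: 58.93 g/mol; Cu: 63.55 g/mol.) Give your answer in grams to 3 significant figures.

9.22 g

n(Co) = 8.55 / 58.93 = 0.1451 mol
Co²⁺ + 2e⁻ → Co, so n(e⁻) = 2 × 0.1451 = 0.2902 mol
In series, the same 0.2902 mol of electrons flows through the second cell.
Cu²⁺ + 2e⁻ → Cu, so n(Cu) = 0.2902 / 2 = 0.1451 mol
m(Cu) = 0.1451 × 63.55 = 9.22 g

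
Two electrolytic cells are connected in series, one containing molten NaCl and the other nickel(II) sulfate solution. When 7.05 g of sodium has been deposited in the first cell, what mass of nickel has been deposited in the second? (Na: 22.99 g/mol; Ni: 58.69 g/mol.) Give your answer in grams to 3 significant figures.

n(Na) = 7.05 / 22.99 = 0.3067 mol
Na⁺ + e⁻ → Na, so n(e⁻) = 0.3067 mol
Since the cells are in series, n(e⁻) in the Ni cell is also 0.3067 mol.
Ni²⁺ + 2e⁻ → Ni, so n(Ni) = 0.3067 / 2 = 0.1534 mol
m(Ni) = 0.1534 × 58.69 = 9.00 g

9.00 g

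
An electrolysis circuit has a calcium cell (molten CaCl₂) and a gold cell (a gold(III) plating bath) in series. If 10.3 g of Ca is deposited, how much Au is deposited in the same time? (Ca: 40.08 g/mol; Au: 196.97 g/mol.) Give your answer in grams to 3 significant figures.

n(Ca) = 10.3 / 40.08 = 0.2570 mol
Ca²⁺ + 2e⁻ → Ca, so n(e⁻) = 2 × 0.2570 = 0.5140 mol
Since the cells are in series, n(e⁻) in the Au cell is also 0.5140 mol.
Au³⁺ + 3e⁻ → Au, so n(Au) = 0.5140 / 3 = 0.1713 mol
m(Au) = 0.1713 × 196.97 = 33.7 g

33.7 g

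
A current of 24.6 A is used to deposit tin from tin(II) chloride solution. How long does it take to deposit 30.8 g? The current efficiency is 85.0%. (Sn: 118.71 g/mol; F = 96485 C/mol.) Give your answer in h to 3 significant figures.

n(Sn) = 30.8 / 118.71 = 0.2595 mol
Sn²⁺ + 2e⁻ → Sn, so n(e⁻) = 2 × 0.2595 = 0.5190 mol
Q = 0.5190 × 96485 / 0.850 = 58910 C
t = Q / I = 58910 / 24.6 = 2395 s = 0.665 h

0.665 h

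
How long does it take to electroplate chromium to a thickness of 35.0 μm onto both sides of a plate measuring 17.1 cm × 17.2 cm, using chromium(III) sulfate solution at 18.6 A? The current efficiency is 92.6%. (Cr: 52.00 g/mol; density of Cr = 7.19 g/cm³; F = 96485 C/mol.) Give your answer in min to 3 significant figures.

79.7 min

Plated area = 2 × 17.1 × 17.2 = 588.2 cm²
Volume = 588.2 × 35.0×10⁻⁴ cm = 2.059 cm³
m(Cr) = 2.059 × 7.19 = 14.80 g
n(Cr) = 14.80 / 52.00 = 0.2846 mol; n(e⁻) = 3 × 0.2846 = 0.8538 mol
Q = 0.8538 × 96485 / 0.926 = 88960 C
t = 88960 / 18.6 = 4783 s = 79.7 min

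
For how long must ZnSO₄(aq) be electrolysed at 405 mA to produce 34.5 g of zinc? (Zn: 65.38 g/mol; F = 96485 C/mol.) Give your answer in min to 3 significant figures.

n(Zn) = 34.5 / 65.38 = 0.5277 mol
Zn²⁺ + 2e⁻ → Zn, so n(e⁻) = 2 × 0.5277 = 1.055 mol
Q = 1.055 × 96485 = 1.018×10^5 C
t = Q / I = 1.018×10^5 / 0.405 = 2.514×10^5 s = 4190 min

4190 min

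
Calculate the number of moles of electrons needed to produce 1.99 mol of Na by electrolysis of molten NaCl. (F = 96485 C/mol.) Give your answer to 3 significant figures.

1.99 mol

Na⁺ + e⁻ → Na, so n(e⁻) = 1 × 1.99 = 1.990 mol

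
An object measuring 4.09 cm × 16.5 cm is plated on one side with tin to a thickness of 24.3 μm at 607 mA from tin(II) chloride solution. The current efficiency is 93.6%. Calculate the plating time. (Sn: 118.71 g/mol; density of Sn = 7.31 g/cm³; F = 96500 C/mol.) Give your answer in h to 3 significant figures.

Plated area = 4.09 × 16.5 = 67.49 cm²
Volume = 67.49 × 24.3×10⁻⁴ cm = 0.1640 cm³
m(Sn) = 0.1640 × 7.31 = 1.199 g
n(Sn) = 1.199 / 118.71 = 0.01010 mol; n(e⁻) = 2 × 0.01010 = 0.02020 mol
Q = 0.02020 × 96500 / 0.936 = 2083 C
t = 2083 / 0.607 = 3432 s = 0.953 h

0.953 h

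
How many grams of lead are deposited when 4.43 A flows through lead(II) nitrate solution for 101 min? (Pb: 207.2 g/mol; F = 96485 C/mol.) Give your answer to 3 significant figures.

28.8 g

Q = 4.43 A × 6060 s = 26850 C
n(e⁻) = Q/F = 26850/96485 = 0.2783 mol
Pb²⁺ + 2e⁻ → Pb, so n(Pb) = 0.2783 / 2 = 0.1392 mol
m = 0.1392 × 207.2 = 28.8 g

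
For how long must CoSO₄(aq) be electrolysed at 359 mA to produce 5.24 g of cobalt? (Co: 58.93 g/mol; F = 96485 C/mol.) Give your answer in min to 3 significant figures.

n(Co) = 5.24 / 58.93 = 0.08892 mol
Co²⁺ + 2e⁻ → Co, so n(e⁻) = 2 × 0.08892 = 0.1778 mol
Q = 0.1778 × 96485 = 17160 C
t = Q / I = 17160 / 0.359 = 47800 s = 797 min

797 min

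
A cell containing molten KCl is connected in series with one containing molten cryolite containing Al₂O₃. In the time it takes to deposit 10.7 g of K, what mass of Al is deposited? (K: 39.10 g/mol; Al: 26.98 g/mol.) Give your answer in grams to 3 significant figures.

2.46 g

n(K) = 10.7 / 39.10 = 0.2737 mol
K⁺ + e⁻ → K, so n(e⁻) = 0.2737 mol
In series, the same 0.2737 mol of electrons flows through the second cell.
Al³⁺ + 3e⁻ → Al, so n(Al) = 0.2737 / 3 = 0.09123 mol
m(Al) = 0.09123 × 26.98 = 2.46 g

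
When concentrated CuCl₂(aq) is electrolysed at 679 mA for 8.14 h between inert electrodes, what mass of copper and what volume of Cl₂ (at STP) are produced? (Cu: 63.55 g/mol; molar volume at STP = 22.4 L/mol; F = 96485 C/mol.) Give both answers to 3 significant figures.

Q = 0.679 × 29304 = 19900 C; n(e⁻) = 19900 / 96485 = 0.2062 mol
Cathode: Cu²⁺ + 2e⁻ → Cu → n(Cu) = 0.2062/2 = 0.1031 mol → 6.55 g
Anode: 2Cl⁻ → Cl₂ + 2e⁻ → n(Cl₂) = 0.2062/2 = 0.1031 mol → 2.31 L

6.55 g Cu; 2.31 L Cl₂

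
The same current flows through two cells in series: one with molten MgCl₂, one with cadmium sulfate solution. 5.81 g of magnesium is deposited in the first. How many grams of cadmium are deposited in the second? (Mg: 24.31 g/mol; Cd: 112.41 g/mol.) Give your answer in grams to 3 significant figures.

n(Mg) = 5.81 / 24.31 = 0.2390 mol
Mg²⁺ + 2e⁻ → Mg, so n(e⁻) = 2 × 0.2390 = 0.4780 mol
Same current for the same time ⇒ same n(e⁻) = 0.4780 mol in both cells.
Cd²⁺ + 2e⁻ → Cd, so n(Cd) = 0.4780 / 2 = 0.2390 mol
m(Cd) = 0.2390 × 112.41 = 26.9 g

26.9 g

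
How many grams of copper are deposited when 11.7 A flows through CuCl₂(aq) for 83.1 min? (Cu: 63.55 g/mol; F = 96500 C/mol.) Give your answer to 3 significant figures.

19.2 g

Charge passed = 11.7 × 4986 = 58340 C
n(e⁻) = 58340 / 96500 = 0.6046 mol
Cu²⁺ + 2e⁻ → Cu, so n(Cu) = 0.6046 / 2 = 0.3023 mol
m = 0.3023 × 63.55 = 19.2 g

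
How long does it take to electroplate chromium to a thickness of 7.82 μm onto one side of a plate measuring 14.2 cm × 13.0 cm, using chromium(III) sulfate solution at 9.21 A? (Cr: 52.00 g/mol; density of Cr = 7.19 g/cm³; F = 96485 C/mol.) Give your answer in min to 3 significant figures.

Plated area = 14.2 × 13.0 = 184.6 cm²
Volume = 184.6 × 7.82×10⁻⁴ cm = 0.1444 cm³
m(Cr) = 0.1444 × 7.19 = 1.038 g
n(Cr) = 1.038 / 52.00 = 0.01996 mol; n(e⁻) = 3 × 0.01996 = 0.05988 mol
Q = 0.05988 × 96485 = 5778 C
t = 5778 / 9.21 = 627.4 s = 10.5 min

10.5 min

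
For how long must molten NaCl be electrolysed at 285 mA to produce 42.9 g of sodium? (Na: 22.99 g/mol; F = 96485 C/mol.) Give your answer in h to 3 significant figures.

175 h

n(Na) = 42.9 / 22.99 = 1.866 mol
Na⁺ + e⁻ → Na, so n(e⁻) = 1.866 mol
Q = 1.866 × 96485 = 1.800×10^5 C
t = Q / I = 1.800×10^5 / 0.285 = 6.316×10^5 s = 175 h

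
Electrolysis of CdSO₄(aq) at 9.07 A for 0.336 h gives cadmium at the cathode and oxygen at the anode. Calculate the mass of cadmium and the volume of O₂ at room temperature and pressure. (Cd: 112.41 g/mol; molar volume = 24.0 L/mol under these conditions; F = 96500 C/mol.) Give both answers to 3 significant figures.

6.39 g Cd; 0.682 L O₂

Q = 9.07 × 1209.6 = 10970 C; n(e⁻) = 10970 / 96500 = 0.1137 mol
Cathode: Cd²⁺ + 2e⁻ → Cd → n(Cd) = 0.1137/2 = 0.05685 mol → 6.39 g
Anode: 2H₂O → O₂ + 4H⁺ + 4e⁻ → n(O₂) = 0.1137/4 = 0.02843 mol → 0.682 L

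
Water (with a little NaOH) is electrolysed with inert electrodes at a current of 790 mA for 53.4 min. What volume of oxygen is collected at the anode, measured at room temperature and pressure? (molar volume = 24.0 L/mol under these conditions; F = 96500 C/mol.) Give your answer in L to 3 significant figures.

0.157 L

Q = It = 0.790 × 3204 = 2531 C
Moles of electrons = 2531 / 96500 = 0.02623 mol
2H₂O → O₂ + 4H⁺ + 4e⁻, so n(O₂) = 0.02623 / 4 = 0.006558 mol
V = 0.006558 × 24.0 = 0.1574 L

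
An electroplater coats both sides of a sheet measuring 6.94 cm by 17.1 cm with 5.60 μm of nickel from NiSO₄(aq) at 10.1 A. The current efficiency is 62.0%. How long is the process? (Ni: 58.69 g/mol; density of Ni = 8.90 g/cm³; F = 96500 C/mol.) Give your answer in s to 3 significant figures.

Plated area = 2 × 6.94 × 17.1 = 237.3 cm²
Volume = 237.3 × 5.60×10⁻⁴ cm = 0.1329 cm³
m(Ni) = 0.1329 × 8.90 = 1.183 g
n(Ni) = 1.183 / 58.69 = 0.02016 mol; n(e⁻) = 2 × 0.02016 = 0.04032 mol
Q = 0.04032 × 96500 / 0.620 = 6276 C
t = 6276 / 10.1 = 621.4 s

621 s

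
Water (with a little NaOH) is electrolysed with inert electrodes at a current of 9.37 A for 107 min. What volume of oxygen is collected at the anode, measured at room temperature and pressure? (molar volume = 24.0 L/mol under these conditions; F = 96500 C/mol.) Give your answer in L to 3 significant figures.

Q = It = 9.37 × 6420 = 60160 C
Moles of electrons = 60160 / 96500 = 0.6234 mol
2H₂O → O₂ + 4H⁺ + 4e⁻, so n(O₂) = 0.6234 / 4 = 0.1559 mol
V = 0.1559 × 24.0 = 3.742 L

3.74 L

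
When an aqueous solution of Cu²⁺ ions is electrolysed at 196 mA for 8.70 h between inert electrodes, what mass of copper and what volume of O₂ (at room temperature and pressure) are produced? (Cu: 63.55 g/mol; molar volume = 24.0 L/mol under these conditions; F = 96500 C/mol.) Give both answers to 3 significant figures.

2.02 g Cu; 0.382 L O₂

Q = 0.196 × 31320 = 6139 C; n(e⁻) = 6139 / 96500 = 0.06362 mol
Cathode: Cu²⁺ + 2e⁻ → Cu → n(Cu) = 0.06362/2 = 0.03181 mol → 2.02 g
Anode: 2H₂O → O₂ + 4H⁺ + 4e⁻ → n(O₂) = 0.06362/4 = 0.01591 mol → 0.382 L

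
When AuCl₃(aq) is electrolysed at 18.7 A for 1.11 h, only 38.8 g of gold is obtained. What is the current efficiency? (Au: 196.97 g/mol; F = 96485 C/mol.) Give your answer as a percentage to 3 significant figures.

Q = 18.7 × 3996 = 74730 C
n(e⁻) = 74730 / 96485 = 0.7745 mol
Au³⁺ + 3e⁻ → Au, so theoretical n(Au) = 0.2582 mol → 50.86 g
Efficiency = 38.8 / 50.86 = 0.7629 = 76.3%

76.3%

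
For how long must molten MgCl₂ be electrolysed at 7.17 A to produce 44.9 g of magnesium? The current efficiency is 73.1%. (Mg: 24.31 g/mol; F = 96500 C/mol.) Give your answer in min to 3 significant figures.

1130 min

n(Mg) = 44.9 / 24.31 = 1.847 mol
Mg²⁺ + 2e⁻ → Mg, so n(e⁻) = 2 × 1.847 = 3.694 mol
Q = 3.694 × 96500 / 0.731 = 4.876×10^5 C
t = Q / I = 4.876×10^5 / 7.17 = 68010 s = 1130 min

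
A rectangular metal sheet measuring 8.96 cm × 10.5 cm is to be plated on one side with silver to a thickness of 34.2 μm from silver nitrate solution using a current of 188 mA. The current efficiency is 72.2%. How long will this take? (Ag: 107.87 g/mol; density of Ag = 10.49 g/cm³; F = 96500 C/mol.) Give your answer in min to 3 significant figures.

371 min

Plated area = 8.96 × 10.5 = 94.08 cm²
Volume = 94.08 × 34.2×10⁻⁴ cm = 0.3218 cm³
m(Ag) = 0.3218 × 10.49 = 3.376 g
n(Ag) = 3.376 / 107.87 = 0.03130 mol; n(e⁻) = 0.03130 mol
Q = 0.03130 × 96500 / 0.722 = 4183 C
t = 4183 / 0.188 = 22250 s = 371 min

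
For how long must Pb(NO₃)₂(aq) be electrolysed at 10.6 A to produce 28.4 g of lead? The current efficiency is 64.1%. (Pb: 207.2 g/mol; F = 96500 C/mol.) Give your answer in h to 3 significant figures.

n(Pb) = 28.4 / 207.2 = 0.1371 mol
Pb²⁺ + 2e⁻ → Pb, so n(e⁻) = 2 × 0.1371 = 0.2742 mol
Q = 0.2742 × 96500 / 0.641 = 41280 C
t = Q / I = 41280 / 10.6 = 3894 s = 1.08 h

1.08 h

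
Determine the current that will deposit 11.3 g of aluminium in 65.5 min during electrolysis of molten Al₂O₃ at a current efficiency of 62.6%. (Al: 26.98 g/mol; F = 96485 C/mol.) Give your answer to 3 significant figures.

49.3 A

n(Al) = 11.3 / 26.98 = 0.4188 mol
Al³⁺ + 3e⁻ → Al, so n(e⁻) = 3 × 0.4188 = 1.256 mol
Q = 1.256 × 96485 / 0.626 = 1.936×10^5 C
I = Q / t = 1.936×10^5 / 3930 s = 49.3 A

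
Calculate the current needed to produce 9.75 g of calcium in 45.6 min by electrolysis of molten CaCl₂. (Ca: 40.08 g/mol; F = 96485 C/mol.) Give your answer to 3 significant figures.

17.2 A

n(Ca) = 9.75 / 40.08 = 0.2433 mol
Ca²⁺ + 2e⁻ → Ca, so n(e⁻) = 2 × 0.2433 = 0.4866 mol
Q = 0.4866 × 96485 = 46950 C
I = Q / t = 46950 / 2736 s = 17.2 A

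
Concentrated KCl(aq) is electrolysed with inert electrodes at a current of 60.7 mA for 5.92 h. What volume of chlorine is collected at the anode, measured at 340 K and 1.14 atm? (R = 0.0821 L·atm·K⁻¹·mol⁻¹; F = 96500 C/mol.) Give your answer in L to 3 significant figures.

0.164 L

Q = It = 0.0607 × 21312 = 1294 C
Moles of electrons = 1294 / 96500 = 0.01341 mol
2Cl⁻ → Cl₂ + 2e⁻, so n(Cl₂) = 0.01341 / 2 = 0.006705 mol
V = nRT/P = 0.006705 × 0.0821 × 340 / 1.14 = 0.1642 L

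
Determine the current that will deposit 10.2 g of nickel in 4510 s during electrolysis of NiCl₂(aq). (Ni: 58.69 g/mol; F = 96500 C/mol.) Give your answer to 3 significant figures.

7.44 A

n(Ni) = 10.2 / 58.69 = 0.1738 mol
Ni²⁺ + 2e⁻ → Ni, so n(e⁻) = 2 × 0.1738 = 0.3476 mol
Q = 0.3476 × 96500 = 33540 C
I = Q / t = 33540 / 4510 s = 7.44 A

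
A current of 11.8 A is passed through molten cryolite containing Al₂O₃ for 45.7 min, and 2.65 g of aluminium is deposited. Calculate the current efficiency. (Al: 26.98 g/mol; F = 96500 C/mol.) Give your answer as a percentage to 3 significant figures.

87.9%

Q = 11.8 × 2742 = 32360 C
n(e⁻) = 32360 / 96500 = 0.3353 mol
Al³⁺ + 3e⁻ → Al, so theoretical n(Al) = 0.1118 mol → 3.016 g
Efficiency = 2.65 / 3.016 = 0.8786 = 87.9%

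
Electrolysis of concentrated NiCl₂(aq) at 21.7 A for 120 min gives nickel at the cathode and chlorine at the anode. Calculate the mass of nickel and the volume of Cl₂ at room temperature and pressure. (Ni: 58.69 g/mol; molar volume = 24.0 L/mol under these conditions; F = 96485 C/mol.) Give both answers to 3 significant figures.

47.5 g Ni; 19.4 L Cl₂

Q = 21.7 × 7200 = 1.562×10^5 C; n(e⁻) = 1.562×10^5 / 96485 = 1.619 mol
Cathode: Ni²⁺ + 2e⁻ → Ni → n(Ni) = 1.619/2 = 0.8095 mol → 47.5 g
Anode: 2Cl⁻ → Cl₂ + 2e⁻ → n(Cl₂) = 1.619/2 = 0.8095 mol → 19.4 L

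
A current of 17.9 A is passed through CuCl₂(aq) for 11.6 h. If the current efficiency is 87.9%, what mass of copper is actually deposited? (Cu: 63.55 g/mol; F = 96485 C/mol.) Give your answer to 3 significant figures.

216 g

Q = 17.9 × 41760 = 7.475×10^5 C
n(e⁻) = 7.475×10^5 / 96485 = 7.747 mol
Cu²⁺ + 2e⁻ → Cu, so theoretical m(Cu) = 3.874 × 63.55 = 246.2 g
Actual mass = 87.9% × 246.2 = 216 g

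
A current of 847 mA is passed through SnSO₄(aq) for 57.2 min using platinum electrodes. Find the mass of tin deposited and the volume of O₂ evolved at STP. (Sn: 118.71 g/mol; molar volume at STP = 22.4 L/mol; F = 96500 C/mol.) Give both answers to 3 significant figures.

Q = 0.847 × 3432 = 2907 C; n(e⁻) = 2907 / 96500 = 0.03012 mol
Cathode: Sn²⁺ + 2e⁻ → Sn → n(Sn) = 0.03012/2 = 0.01506 mol → 1.79 g
Anode: 2H₂O → O₂ + 4H⁺ + 4e⁻ → n(O₂) = 0.03012/4 = 0.007530 mol → 0.169 L

1.79 g Sn; 0.169 L O₂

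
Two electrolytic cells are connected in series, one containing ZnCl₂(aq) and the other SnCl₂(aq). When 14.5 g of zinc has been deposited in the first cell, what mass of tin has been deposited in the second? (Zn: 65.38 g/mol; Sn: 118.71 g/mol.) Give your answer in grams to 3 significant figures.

26.3 g

n(Zn) = 14.5 / 65.38 = 0.2218 mol
Zn²⁺ + 2e⁻ → Zn, so n(e⁻) = 2 × 0.2218 = 0.4436 mol
Same current for the same time ⇒ same n(e⁻) = 0.4436 mol in both cells.
Sn²⁺ + 2e⁻ → Sn, so n(Sn) = 0.4436 / 2 = 0.2218 mol
m(Sn) = 0.2218 × 118.71 = 26.3 g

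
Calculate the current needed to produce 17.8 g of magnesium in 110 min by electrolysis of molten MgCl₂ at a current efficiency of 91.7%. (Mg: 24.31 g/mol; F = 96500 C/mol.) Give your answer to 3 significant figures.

n(Mg) = 17.8 / 24.31 = 0.7322 mol
Mg²⁺ + 2e⁻ → Mg, so n(e⁻) = 2 × 0.7322 = 1.464 mol
Q = 1.464 × 96500 / 0.917 = 1.541×10^5 C
I = Q / t = 1.541×10^5 / 6600 s = 23.3 A

23.3 A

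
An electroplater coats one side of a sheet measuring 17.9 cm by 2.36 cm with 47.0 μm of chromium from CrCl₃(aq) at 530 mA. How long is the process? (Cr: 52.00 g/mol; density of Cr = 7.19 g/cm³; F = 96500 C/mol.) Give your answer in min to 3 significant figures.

250 min

Plated area = 17.9 × 2.36 = 42.24 cm²
Volume = 42.24 × 47.0×10⁻⁴ cm = 0.1985 cm³
m(Cr) = 0.1985 × 7.19 = 1.427 g
n(Cr) = 1.427 / 52.00 = 0.02744 mol; n(e⁻) = 3 × 0.02744 = 0.08232 mol
Q = 0.08232 × 96500 = 7944 C
t = 7944 / 0.530 = 14990 s = 250 min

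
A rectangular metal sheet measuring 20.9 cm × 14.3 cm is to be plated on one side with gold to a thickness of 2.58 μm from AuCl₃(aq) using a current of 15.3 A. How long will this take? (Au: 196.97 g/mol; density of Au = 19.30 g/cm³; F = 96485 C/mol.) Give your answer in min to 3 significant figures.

2.38 min

Plated area = 20.9 × 14.3 = 298.9 cm²
Volume = 298.9 × 2.58×10⁻⁴ cm = 0.07712 cm³
m(Au) = 0.07712 × 19.30 = 1.488 g
n(Au) = 1.488 / 196.97 = 0.007554 mol; n(e⁻) = 3 × 0.007554 = 0.02266 mol
Q = 0.02266 × 96485 = 2186 C
t = 2186 / 15.3 = 142.9 s = 2.38 min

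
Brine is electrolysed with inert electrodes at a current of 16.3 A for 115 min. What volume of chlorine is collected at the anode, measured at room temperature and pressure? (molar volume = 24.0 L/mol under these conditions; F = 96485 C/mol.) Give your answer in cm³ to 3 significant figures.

14000 cm³

Q = 16.3 A × 6900 s = 1.125×10^5 C
n(e⁻) = Q/F = 1.125×10^5/96485 = 1.166 mol
2Cl⁻ → Cl₂ + 2e⁻, so n(Cl₂) = 1.166 / 2 = 0.5830 mol
V = 0.5830 × 24.0 = 13.99 L
= 14000 cm³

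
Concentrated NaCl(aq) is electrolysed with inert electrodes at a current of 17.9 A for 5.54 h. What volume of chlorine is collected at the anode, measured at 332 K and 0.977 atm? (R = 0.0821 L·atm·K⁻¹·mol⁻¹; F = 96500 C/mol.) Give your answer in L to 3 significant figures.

Q = 17.9 A × 19944 s = 3.570×10^5 C
n(e⁻) = 3.570×10^5 / 96500 = 3.699 mol
2Cl⁻ → Cl₂ + 2e⁻, so n(Cl₂) = 3.699 / 2 = 1.850 mol
V = nRT/P = 1.850 × 0.0821 × 332 / 0.977 = 51.61 L

51.6 L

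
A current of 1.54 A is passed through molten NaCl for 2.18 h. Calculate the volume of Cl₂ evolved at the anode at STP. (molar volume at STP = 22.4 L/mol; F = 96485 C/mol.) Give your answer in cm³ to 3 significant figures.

Q = It = 1.54 × 7848 = 12090 C
n(e⁻) = Q/F = 12090/96485 = 0.1253 mol
2Cl⁻ → Cl₂ + 2e⁻, so n(Cl₂) = 0.1253 / 2 = 0.06265 mol
V = 0.06265 × 22.4 = 1.403 L
= 1400 cm³

1400 cm³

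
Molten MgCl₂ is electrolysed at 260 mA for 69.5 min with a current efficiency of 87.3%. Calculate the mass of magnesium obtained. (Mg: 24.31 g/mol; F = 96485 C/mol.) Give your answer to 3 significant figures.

0.119 g

Q = 0.260 × 4170 = 1084 C
n(e⁻) = 1084 / 96485 = 0.01123 mol
Mg²⁺ + 2e⁻ → Mg, so theoretical m(Mg) = 0.005615 × 24.31 = 0.1365 g
Actual mass = 87.3% × 0.1365 = 0.119 g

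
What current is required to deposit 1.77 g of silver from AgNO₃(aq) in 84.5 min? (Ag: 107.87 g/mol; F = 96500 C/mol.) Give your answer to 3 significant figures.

n(Ag) = 1.77 / 107.87 = 0.01641 mol
Ag⁺ + e⁻ → Ag, so n(e⁻) = 0.01641 mol
Q = 0.01641 × 96500 = 1584 C
I = Q / t = 1584 / 5070 s = 0.312 A

0.312 A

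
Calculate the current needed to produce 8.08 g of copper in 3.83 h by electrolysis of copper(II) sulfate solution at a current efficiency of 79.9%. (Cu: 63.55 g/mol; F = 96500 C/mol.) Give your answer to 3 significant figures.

n(Cu) = 8.08 / 63.55 = 0.1271 mol
Cu²⁺ + 2e⁻ → Cu, so n(e⁻) = 2 × 0.1271 = 0.2542 mol
Q = 0.2542 × 96500 / 0.799 = 30700 C
I = Q / t = 30700 / 13788 s = 2.23 A

2.23 A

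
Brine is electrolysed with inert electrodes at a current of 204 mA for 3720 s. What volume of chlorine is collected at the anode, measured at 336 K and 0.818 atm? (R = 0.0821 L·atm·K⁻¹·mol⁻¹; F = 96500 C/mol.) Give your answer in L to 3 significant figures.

Q = It = 0.204 × 3720 = 758.9 C
n(e⁻) = Q/F = 758.9/96500 = 0.007864 mol
2Cl⁻ → Cl₂ + 2e⁻, so n(Cl₂) = 0.007864 / 2 = 0.003932 mol
V = nRT/P = 0.003932 × 0.0821 × 336 / 0.818 = 0.1326 L

0.133 L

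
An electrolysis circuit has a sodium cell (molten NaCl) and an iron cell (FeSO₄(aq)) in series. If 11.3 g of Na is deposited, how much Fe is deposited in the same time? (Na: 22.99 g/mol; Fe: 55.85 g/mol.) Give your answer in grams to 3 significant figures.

n(Na) = 11.3 / 22.99 = 0.4915 mol
Na⁺ + e⁻ → Na, so n(e⁻) = 0.4915 mol
Same current for the same time ⇒ same n(e⁻) = 0.4915 mol in both cells.
Fe²⁺ + 2e⁻ → Fe, so n(Fe) = 0.4915 / 2 = 0.2458 mol
m(Fe) = 0.2458 × 55.85 = 13.7 g

13.7 g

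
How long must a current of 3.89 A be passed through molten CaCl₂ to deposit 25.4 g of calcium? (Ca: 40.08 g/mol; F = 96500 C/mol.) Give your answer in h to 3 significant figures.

8.73 h

n(Ca) = 25.4 / 40.08 = 0.6337 mol
Ca²⁺ + 2e⁻ → Ca, so n(e⁻) = 2 × 0.6337 = 1.267 mol
Q = 1.267 × 96500 = 1.223×10^5 C
t = Q / I = 1.223×10^5 / 3.89 = 31440 s = 8.73 h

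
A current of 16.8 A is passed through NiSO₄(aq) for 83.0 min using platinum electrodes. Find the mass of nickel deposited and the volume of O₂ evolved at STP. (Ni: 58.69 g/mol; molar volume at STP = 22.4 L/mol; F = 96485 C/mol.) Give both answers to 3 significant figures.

Q = 16.8 × 4980 = 83660 C; n(e⁻) = 83660 / 96485 = 0.8671 mol
Cathode: Ni²⁺ + 2e⁻ → Ni → n(Ni) = 0.8671/2 = 0.4336 mol → 25.4 g
Anode: 2H₂O → O₂ + 4H⁺ + 4e⁻ → n(O₂) = 0.8671/4 = 0.2168 mol → 4.86 L

25.4 g Ni; 4.86 L O₂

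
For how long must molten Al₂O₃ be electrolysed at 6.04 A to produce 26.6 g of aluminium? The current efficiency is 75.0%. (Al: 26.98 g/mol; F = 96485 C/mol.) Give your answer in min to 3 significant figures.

1050 min

n(Al) = 26.6 / 26.98 = 0.9859 mol
Al³⁺ + 3e⁻ → Al, so n(e⁻) = 3 × 0.9859 = 2.958 mol
Q = 2.958 × 96485 / 0.750 = 3.805×10^5 C
t = Q / I = 3.805×10^5 / 6.04 = 63000 s = 1050 min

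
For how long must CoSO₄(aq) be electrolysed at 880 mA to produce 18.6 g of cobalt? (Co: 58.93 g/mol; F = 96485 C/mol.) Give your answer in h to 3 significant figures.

n(Co) = 18.6 / 58.93 = 0.3156 mol
Co²⁺ + 2e⁻ → Co, so n(e⁻) = 2 × 0.3156 = 0.6312 mol
Q = 0.6312 × 96485 = 60900 C
t = Q / I = 60900 / 0.880 = 69200 s = 19.2 h

19.2 h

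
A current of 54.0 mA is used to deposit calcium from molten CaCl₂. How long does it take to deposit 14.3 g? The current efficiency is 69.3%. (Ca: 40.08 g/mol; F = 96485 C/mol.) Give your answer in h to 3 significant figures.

n(Ca) = 14.3 / 40.08 = 0.3568 mol
Ca²⁺ + 2e⁻ → Ca, so n(e⁻) = 2 × 0.3568 = 0.7136 mol
Q = 0.7136 × 96485 / 0.693 = 99350 C
t = Q / I = 99350 / 0.0540 = 1.840×10^6 s = 511 h

511 h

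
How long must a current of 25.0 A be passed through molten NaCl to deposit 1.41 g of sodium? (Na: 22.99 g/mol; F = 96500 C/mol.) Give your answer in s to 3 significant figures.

n(Na) = 1.41 / 22.99 = 0.06133 mol
Na⁺ + e⁻ → Na, so n(e⁻) = 0.06133 mol
Q = 0.06133 × 96500 = 5918 C
t = Q / I = 5918 / 25.0 = 236.7 s

237 s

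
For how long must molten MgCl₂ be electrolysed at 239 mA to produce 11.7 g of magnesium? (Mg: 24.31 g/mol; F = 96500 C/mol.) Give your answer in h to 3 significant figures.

n(Mg) = 11.7 / 24.31 = 0.4813 mol
Mg²⁺ + 2e⁻ → Mg, so n(e⁻) = 2 × 0.4813 = 0.9626 mol
Q = 0.9626 × 96500 = 92890 C
t = Q / I = 92890 / 0.239 = 3.887×10^5 s = 108 h

108 h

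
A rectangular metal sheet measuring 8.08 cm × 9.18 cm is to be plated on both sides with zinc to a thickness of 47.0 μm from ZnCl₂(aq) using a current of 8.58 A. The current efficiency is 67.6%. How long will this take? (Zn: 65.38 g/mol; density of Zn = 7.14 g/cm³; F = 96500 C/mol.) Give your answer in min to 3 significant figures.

42.2 min

Plated area = 2 × 8.08 × 9.18 = 148.3 cm²
Volume = 148.3 × 47.0×10⁻⁴ cm = 0.6970 cm³
m(Zn) = 0.6970 × 7.14 = 4.977 g
n(Zn) = 4.977 / 65.38 = 0.07612 mol; n(e⁻) = 2 × 0.07612 = 0.1522 mol
Q = 0.1522 × 96500 / 0.676 = 21730 C
t = 21730 / 8.58 = 2533 s = 42.2 min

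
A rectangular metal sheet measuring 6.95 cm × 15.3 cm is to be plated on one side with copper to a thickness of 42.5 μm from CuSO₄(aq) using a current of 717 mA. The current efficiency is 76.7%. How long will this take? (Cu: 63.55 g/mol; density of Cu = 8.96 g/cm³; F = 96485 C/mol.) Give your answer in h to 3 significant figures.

6.21 h

Plated area = 6.95 × 15.3 = 106.3 cm²
Volume = 106.3 × 42.5×10⁻⁴ cm = 0.4518 cm³
m(Cu) = 0.4518 × 8.96 = 4.048 g
n(Cu) = 4.048 / 63.55 = 0.06370 mol; n(e⁻) = 2 × 0.06370 = 0.1274 mol
Q = 0.1274 × 96485 / 0.767 = 16030 C
t = 16030 / 0.717 = 22360 s = 6.21 h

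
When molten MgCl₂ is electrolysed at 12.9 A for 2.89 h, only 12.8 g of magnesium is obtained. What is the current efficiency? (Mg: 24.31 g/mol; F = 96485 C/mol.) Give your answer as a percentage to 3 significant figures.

75.7%

Q = 12.9 × 10404 = 1.342×10^5 C
n(e⁻) = 1.342×10^5 / 96485 = 1.391 mol
Mg²⁺ + 2e⁻ → Mg, so theoretical n(Mg) = 0.6955 mol → 16.91 g
Efficiency = 12.8 / 16.91 = 0.7569 = 75.7%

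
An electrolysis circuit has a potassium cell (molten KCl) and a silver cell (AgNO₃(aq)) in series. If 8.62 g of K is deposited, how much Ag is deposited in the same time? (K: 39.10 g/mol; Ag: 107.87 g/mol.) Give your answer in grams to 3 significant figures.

23.8 g

n(K) = 8.62 / 39.10 = 0.2205 mol
K⁺ + e⁻ → K, so n(e⁻) = 0.2205 mol
The cells are in series, so the same charge (and hence the same n(e⁻) = 0.2205 mol) passes through both.
Ag⁺ + e⁻ → Ag, so n(Ag) = 0.2205 mol
m(Ag) = 0.2205 × 107.87 = 23.8 g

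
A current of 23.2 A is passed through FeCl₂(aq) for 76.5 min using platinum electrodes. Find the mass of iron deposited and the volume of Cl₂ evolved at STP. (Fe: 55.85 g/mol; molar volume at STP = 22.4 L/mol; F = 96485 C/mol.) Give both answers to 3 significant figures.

30.8 g Fe; 12.4 L Cl₂

Q = 23.2 × 4590 = 1.065×10^5 C; n(e⁻) = 1.065×10^5 / 96485 = 1.104 mol
Cathode: Fe²⁺ + 2e⁻ → Fe → n(Fe) = 1.104/2 = 0.5520 mol → 30.8 g
Anode: 2Cl⁻ → Cl₂ + 2e⁻ → n(Cl₂) = 1.104/2 = 0.5520 mol → 12.4 L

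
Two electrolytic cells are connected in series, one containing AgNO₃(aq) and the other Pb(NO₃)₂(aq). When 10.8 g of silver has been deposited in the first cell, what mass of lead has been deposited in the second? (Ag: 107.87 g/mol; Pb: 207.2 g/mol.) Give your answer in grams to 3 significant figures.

n(Ag) = 10.8 / 107.87 = 0.1001 mol
Ag⁺ + e⁻ → Ag, so n(e⁻) = 0.1001 mol
The cells are in series, so the same charge (and hence the same n(e⁻) = 0.1001 mol) passes through both.
Pb²⁺ + 2e⁻ → Pb, so n(Pb) = 0.1001 / 2 = 0.05005 mol
m(Pb) = 0.05005 × 207.2 = 10.4 g

10.4 g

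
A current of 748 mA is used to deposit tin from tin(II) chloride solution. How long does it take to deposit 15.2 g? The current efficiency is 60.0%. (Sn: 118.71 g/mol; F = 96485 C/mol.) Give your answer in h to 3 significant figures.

n(Sn) = 15.2 / 118.71 = 0.1280 mol
Sn²⁺ + 2e⁻ → Sn, so n(e⁻) = 2 × 0.1280 = 0.2560 mol
Q = 0.2560 × 96485 / 0.600 = 41170 C
t = Q / I = 41170 / 0.748 = 55040 s = 15.3 h

15.3 h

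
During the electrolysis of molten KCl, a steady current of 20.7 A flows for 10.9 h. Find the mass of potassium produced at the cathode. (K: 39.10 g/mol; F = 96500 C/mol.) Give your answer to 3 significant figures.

Charge passed = 20.7 × 39240 = 8.123×10^5 C
n(e⁻) = 8.123×10^5 / 96500 = 8.418 mol
K⁺ + e⁻ → K, so n(K) = 8.418 mol
m = 8.418 × 39.10 = 329 g

329 g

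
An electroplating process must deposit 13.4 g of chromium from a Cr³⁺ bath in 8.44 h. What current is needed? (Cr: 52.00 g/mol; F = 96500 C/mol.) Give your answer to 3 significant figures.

2.46 A

n(Cr) = 13.4 / 52.00 = 0.2577 mol
Cr³⁺ + 3e⁻ → Cr, so n(e⁻) = 3 × 0.2577 = 0.7731 mol
Q = 0.7731 × 96500 = 74600 C
I = Q / t = 74600 / 30384 s = 2.46 A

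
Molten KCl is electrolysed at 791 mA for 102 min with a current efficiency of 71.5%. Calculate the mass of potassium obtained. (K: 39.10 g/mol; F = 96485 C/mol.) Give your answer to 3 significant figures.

Q = 0.791 × 6120 = 4841 C
n(e⁻) = 4841 / 96485 = 0.05017 mol
K⁺ + e⁻ → K, so theoretical m(K) = 0.05017 × 39.10 = 1.962 g
Actual mass = 71.5% × 1.962 = 1.40 g

1.40 g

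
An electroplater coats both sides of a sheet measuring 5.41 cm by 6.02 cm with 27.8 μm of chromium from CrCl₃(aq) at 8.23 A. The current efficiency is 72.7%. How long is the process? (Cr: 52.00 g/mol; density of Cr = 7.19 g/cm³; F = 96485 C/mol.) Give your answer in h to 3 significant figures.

Plated area = 2 × 5.41 × 6.02 = 65.14 cm²
Volume = 65.14 × 27.8×10⁻⁴ cm = 0.1811 cm³
m(Cr) = 0.1811 × 7.19 = 1.302 g
n(Cr) = 1.302 / 52.00 = 0.02504 mol; n(e⁻) = 3 × 0.02504 = 0.07512 mol
Q = 0.07512 × 96485 / 0.727 = 9970 C
t = 9970 / 8.23 = 1211 s = 0.336 h

0.336 h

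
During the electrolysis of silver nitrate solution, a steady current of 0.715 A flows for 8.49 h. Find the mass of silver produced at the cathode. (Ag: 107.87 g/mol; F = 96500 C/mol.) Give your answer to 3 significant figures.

24.4 g

Q = 0.715 A × 30564 s = 21850 C
Moles of electrons = 21850 / 96500 = 0.2264 mol
Ag⁺ + e⁻ → Ag, so n(Ag) = 0.2264 mol
m = 0.2264 × 107.87 = 24.4 g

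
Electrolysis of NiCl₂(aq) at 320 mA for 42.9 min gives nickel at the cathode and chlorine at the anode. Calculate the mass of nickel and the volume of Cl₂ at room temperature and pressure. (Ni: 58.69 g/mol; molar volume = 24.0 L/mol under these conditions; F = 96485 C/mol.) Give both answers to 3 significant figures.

Q = 0.320 × 2574 = 823.7 C; n(e⁻) = 823.7 / 96485 = 0.008537 mol
Cathode: Ni²⁺ + 2e⁻ → Ni → n(Ni) = 0.008537/2 = 0.004269 mol → 0.251 g
Anode: 2Cl⁻ → Cl₂ + 2e⁻ → n(Cl₂) = 0.008537/2 = 0.004269 mol → 0.102 L

0.251 g Ni; 0.102 L Cl₂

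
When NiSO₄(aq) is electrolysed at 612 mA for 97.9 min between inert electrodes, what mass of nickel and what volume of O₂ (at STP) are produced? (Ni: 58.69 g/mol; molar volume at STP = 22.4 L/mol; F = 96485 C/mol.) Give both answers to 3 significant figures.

1.09 g Ni; 0.209 L O₂

Q = 0.612 × 5874 = 3595 C; n(e⁻) = 3595 / 96485 = 0.03726 mol
Cathode: Ni²⁺ + 2e⁻ → Ni → n(Ni) = 0.03726/2 = 0.01863 mol → 1.09 g
Anode: 2H₂O → O₂ + 4H⁺ + 4e⁻ → n(O₂) = 0.03726/4 = 0.009315 mol → 0.209 L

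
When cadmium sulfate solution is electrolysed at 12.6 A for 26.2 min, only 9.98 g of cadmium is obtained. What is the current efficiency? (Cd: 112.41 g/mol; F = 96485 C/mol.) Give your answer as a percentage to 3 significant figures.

Q = 12.6 × 1572 = 19810 C
n(e⁻) = 19810 / 96485 = 0.2053 mol
Cd²⁺ + 2e⁻ → Cd, so theoretical n(Cd) = 0.1027 mol → 11.54 g
Efficiency = 9.98 / 11.54 = 0.8648 = 86.5%

86.5%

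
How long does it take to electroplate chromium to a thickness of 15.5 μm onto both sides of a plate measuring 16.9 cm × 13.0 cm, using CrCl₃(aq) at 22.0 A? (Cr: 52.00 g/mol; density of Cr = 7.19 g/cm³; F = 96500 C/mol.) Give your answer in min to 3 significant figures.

20.7 min

Plated area = 2 × 16.9 × 13.0 = 439.4 cm²
Volume = 439.4 × 15.5×10⁻⁴ cm = 0.6811 cm³
m(Cr) = 0.6811 × 7.19 = 4.897 g
n(Cr) = 4.897 / 52.00 = 0.09417 mol; n(e⁻) = 3 × 0.09417 = 0.2825 mol
Q = 0.2825 × 96500 = 27260 C
t = 27260 / 22.0 = 1239 s = 20.7 min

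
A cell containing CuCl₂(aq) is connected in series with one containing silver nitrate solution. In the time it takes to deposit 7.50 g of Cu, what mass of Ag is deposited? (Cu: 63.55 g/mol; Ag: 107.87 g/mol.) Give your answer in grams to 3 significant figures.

n(Cu) = 7.50 / 63.55 = 0.1180 mol
Cu²⁺ + 2e⁻ → Cu, so n(e⁻) = 2 × 0.1180 = 0.2360 mol
The cells are in series, so the same charge (and hence the same n(e⁻) = 0.2360 mol) passes through both.
Ag⁺ + e⁻ → Ag, so n(Ag) = 0.2360 mol
m(Ag) = 0.2360 × 107.87 = 25.5 g

25.5 g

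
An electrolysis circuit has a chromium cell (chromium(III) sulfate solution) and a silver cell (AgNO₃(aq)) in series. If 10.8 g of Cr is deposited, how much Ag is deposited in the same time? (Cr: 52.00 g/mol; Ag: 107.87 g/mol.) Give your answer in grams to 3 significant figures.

67.2 g

n(Cr) = 10.8 / 52.00 = 0.2077 mol
Cr³⁺ + 3e⁻ → Cr, so n(e⁻) = 3 × 0.2077 = 0.6231 mol
Same current for the same time ⇒ same n(e⁻) = 0.6231 mol in both cells.
Ag⁺ + e⁻ → Ag, so n(Ag) = 0.6231 mol
m(Ag) = 0.6231 × 107.87 = 67.2 g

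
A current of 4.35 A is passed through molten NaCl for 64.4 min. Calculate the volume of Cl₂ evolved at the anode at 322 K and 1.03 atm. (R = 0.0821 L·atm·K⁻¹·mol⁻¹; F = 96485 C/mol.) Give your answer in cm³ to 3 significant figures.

2240 cm³

Charge passed = 4.35 × 3864 = 16810 C
Moles of electrons = 16810 / 96485 = 0.1742 mol
2Cl⁻ → Cl₂ + 2e⁻, so n(Cl₂) = 0.1742 / 2 = 0.08710 mol
V = nRT/P = 0.08710 × 0.0821 × 322 / 1.03 = 2.236 L
= 2240 cm³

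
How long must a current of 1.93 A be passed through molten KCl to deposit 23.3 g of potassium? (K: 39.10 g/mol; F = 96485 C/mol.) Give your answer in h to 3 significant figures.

n(K) = 23.3 / 39.10 = 0.5959 mol
K⁺ + e⁻ → K, so n(e⁻) = 0.5959 mol
Q = 0.5959 × 96485 = 57500 C
t = Q / I = 57500 / 1.93 = 29790 s = 8.28 h

8.28 h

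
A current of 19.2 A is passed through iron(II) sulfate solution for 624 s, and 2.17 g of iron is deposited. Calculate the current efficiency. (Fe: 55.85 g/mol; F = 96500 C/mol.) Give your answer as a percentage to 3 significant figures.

62.6%

Q = 19.2 × 624 = 11980 C
n(e⁻) = 11980 / 96500 = 0.1241 mol
Fe²⁺ + 2e⁻ → Fe, so theoretical n(Fe) = 0.06205 mol → 3.465 g
Efficiency = 2.17 / 3.465 = 0.6263 = 62.6%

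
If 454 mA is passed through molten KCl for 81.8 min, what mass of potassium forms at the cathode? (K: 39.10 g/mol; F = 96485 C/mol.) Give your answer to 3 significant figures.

Q = 0.454 A × 4908 s = 2228 C
n(e⁻) = Q/F = 2228/96485 = 0.02309 mol
K⁺ + e⁻ → K, so n(K) = 0.02309 mol
m = 0.02309 × 39.10 = 0.903 g

0.903 g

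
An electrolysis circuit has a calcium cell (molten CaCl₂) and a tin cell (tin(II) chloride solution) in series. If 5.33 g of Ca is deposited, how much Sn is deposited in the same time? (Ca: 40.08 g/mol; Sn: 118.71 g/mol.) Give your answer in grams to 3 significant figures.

n(Ca) = 5.33 / 40.08 = 0.1330 mol
Ca²⁺ + 2e⁻ → Ca, so n(e⁻) = 2 × 0.1330 = 0.2660 mol
Since the cells are in series, n(e⁻) in the Sn cell is also 0.2660 mol.
Sn²⁺ + 2e⁻ → Sn, so n(Sn) = 0.2660 / 2 = 0.1330 mol
m(Sn) = 0.1330 × 118.71 = 15.8 g

15.8 g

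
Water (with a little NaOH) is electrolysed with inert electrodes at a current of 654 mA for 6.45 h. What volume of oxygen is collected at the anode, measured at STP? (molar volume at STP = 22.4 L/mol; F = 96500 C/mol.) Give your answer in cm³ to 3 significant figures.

881 cm³

Charge passed = 0.654 × 23220 = 15190 C
Moles of electrons = 15190 / 96500 = 0.1574 mol
2H₂O → O₂ + 4H⁺ + 4e⁻, so n(O₂) = 0.1574 / 4 = 0.03935 mol
V = 0.03935 × 22.4 = 0.8814 L
= 881 cm³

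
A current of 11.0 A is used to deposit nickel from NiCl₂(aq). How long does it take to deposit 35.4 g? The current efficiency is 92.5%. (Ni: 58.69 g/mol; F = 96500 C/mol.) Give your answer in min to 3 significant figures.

n(Ni) = 35.4 / 58.69 = 0.6032 mol
Ni²⁺ + 2e⁻ → Ni, so n(e⁻) = 2 × 0.6032 = 1.206 mol
Q = 1.206 × 96500 / 0.925 = 1.258×10^5 C
t = Q / I = 1.258×10^5 / 11.0 = 11440 s = 191 min

191 min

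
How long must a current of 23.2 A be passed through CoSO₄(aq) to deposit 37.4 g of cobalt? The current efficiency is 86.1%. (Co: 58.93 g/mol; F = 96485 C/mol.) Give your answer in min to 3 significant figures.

n(Co) = 37.4 / 58.93 = 0.6347 mol
Co²⁺ + 2e⁻ → Co, so n(e⁻) = 2 × 0.6347 = 1.269 mol
Q = 1.269 × 96485 / 0.861 = 1.422×10^5 C
t = Q / I = 1.422×10^5 / 23.2 = 6129 s = 102 min

102 min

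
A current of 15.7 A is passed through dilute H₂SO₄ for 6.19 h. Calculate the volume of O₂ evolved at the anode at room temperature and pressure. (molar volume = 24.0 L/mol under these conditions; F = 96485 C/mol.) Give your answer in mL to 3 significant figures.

21800 mL

Q = 15.7 A × 22284 s = 3.499×10^5 C
n(e⁻) = 3.499×10^5 / 96485 = 3.626 mol
2H₂O → O₂ + 4H⁺ + 4e⁻, so n(O₂) = 3.626 / 4 = 0.9065 mol
V = 0.9065 × 24.0 = 21.76 L
= 21800 mL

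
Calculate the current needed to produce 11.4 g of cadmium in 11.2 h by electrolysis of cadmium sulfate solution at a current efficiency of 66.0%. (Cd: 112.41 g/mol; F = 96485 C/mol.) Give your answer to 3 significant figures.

0.735 A

n(Cd) = 11.4 / 112.41 = 0.1014 mol
Cd²⁺ + 2e⁻ → Cd, so n(e⁻) = 2 × 0.1014 = 0.2028 mol
Q = 0.2028 × 96485 / 0.660 = 29650 C
I = Q / t = 29650 / 40320 s = 0.735 A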